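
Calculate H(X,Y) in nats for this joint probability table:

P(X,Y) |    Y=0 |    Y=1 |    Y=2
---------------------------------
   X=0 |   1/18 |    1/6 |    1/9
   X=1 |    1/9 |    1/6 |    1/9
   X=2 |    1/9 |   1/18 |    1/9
2.1391 nats

Joint entropy is H(X,Y) = -Σ_{x,y} p(x,y) log p(x,y).

Summing over all non-zero entries:
H(X,Y) = -[1/18·log_e(1/18) + 1/6·log_e(1/6) + 1/9·log_e(1/9) + 1/9·log_e(1/9) + 1/6·log_e(1/6) + 1/9·log_e(1/9) + 1/9·log_e(1/9) + 1/18·log_e(1/18) + 1/9·log_e(1/9)]
H(X,Y) = 2.1391 nats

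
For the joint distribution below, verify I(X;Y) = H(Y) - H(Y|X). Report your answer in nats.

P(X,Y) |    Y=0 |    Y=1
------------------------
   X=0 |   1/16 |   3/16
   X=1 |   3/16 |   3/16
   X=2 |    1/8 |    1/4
I(X;Y) = 0.0224 nats

Mutual information has multiple equivalent forms:
- I(X;Y) = H(X) - H(X|Y)
- I(X;Y) = H(Y) - H(Y|X)
- I(X;Y) = H(X) + H(Y) - H(X,Y)

Computing all quantities:
H(X) = 1.0822, H(Y) = 0.6616, H(X,Y) = 1.7214
H(X|Y) = 1.0598, H(Y|X) = 0.6392

Verification:
H(X) - H(X|Y) = 1.0822 - 1.0598 = 0.0224
H(Y) - H(Y|X) = 0.6616 - 0.6392 = 0.0224
H(X) + H(Y) - H(X,Y) = 1.0822 + 0.6616 - 1.7214 = 0.0224

All forms give I(X;Y) = 0.0224 nats. ✓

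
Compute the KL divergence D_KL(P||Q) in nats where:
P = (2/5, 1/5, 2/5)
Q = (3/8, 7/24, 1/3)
0.0233 nats

KL divergence: D_KL(P||Q) = Σ p(x) log(p(x)/q(x))

Computing term by term:
  x=0: 2/5 × log_e[(2/5)/(3/8)] = 2/5 × 0.0645 = 0.0258
  x=1: 1/5 × log_e[(1/5)/(7/24)] = 1/5 × -0.3773 = -0.0755
  x=2: 2/5 × log_e[(2/5)/(1/3)] = 2/5 × 0.1823 = 0.0729

D_KL(P||Q) = 0.0233 nats

Note: KL divergence is always non-negative and equals 0 iff P = Q.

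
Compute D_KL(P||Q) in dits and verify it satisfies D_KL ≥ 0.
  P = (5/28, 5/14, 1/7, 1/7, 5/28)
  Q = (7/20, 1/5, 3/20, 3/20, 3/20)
0.0452 dits

KL divergence satisfies the Gibbs inequality: D_KL(P||Q) ≥ 0 for all distributions P, Q.

D_KL(P||Q) = Σ p(x) log(p(x)/q(x))
Term by term:
  x=0: 5/28 × log_10[(5/28)/(7/20)] = -0.0522
  x=1: 5/14 × log_10[(5/14)/(1/5)] = 0.0899
  x=2: 1/7 × log_10[(1/7)/(3/20)] = -0.0030
  x=3: 1/7 × log_10[(1/7)/(3/20)] = -0.0030
  x=4: 5/28 × log_10[(5/28)/(3/20)] = 0.0135
D_KL(P||Q) = 0.0452 dits

D_KL(P||Q) = 0.0452 ≥ 0 ✓

This non-negativity is a fundamental property: relative entropy cannot be negative because it measures how different Q is from P.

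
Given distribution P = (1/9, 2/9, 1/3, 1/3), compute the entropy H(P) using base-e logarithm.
1.3108 nats

Shannon entropy is H(X) = -Σ p(x) log p(x).

For P = (1/9, 2/9, 1/3, 1/3):
H = -1/9 × log_e(1/9) -2/9 × log_e(2/9) -1/3 × log_e(1/3) -1/3 × log_e(1/3)
H = 1.3108 nats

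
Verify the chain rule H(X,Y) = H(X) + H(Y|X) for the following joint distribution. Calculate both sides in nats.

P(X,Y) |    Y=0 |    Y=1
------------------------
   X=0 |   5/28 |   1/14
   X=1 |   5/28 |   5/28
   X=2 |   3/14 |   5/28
H(X,Y) = 1.7491, H(X) = 1.0813, H(Y|X) = 0.6678 (all in nats)

Chain rule: H(X,Y) = H(X) + H(Y|X)

Left side — joint entropy directly:
H(X,Y) = -Σ p(x,y) log p(x,y) = 1.7491 nats

Right side — compute H(Y|X) from the conditional distributions:
P(X) = (1/4, 5/14, 11/28), so H(X) = 1.0813 nats
H(Y|X) = Σ_x P(X=x) · H(Y|X=x):
  P(Y|X=0) = (5/7, 2/7), H(Y|X=0) = 0.5983, weight P(X=0) = 1/4
  P(Y|X=1) = (1/2, 1/2), H(Y|X=1) = 0.6931, weight P(X=1) = 5/14
  P(Y|X=2) = (6/11, 5/11), H(Y|X=2) = 0.6890, weight P(X=2) = 11/28
H(Y|X) = 0.6678 nats

H(X) + H(Y|X) = 1.0813 + 0.6678 = 1.7491 nats

Both sides equal 1.7491 nats. ✓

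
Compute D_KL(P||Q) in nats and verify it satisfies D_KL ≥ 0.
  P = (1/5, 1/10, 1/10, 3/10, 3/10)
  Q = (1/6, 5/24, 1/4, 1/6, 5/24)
0.1572 nats

KL divergence satisfies the Gibbs inequality: D_KL(P||Q) ≥ 0 for all distributions P, Q.

D_KL(P||Q) = Σ p(x) log(p(x)/q(x))
Term by term:
  x=0: 1/5 × log_e[(1/5)/(1/6)] = 0.0365
  x=1: 1/10 × log_e[(1/10)/(5/24)] = -0.0734
  x=2: 1/10 × log_e[(1/10)/(1/4)] = -0.0916
  x=3: 3/10 × log_e[(3/10)/(1/6)] = 0.1763
  x=4: 3/10 × log_e[(3/10)/(5/24)] = 0.1094
D_KL(P||Q) = 0.1572 nats

D_KL(P||Q) = 0.1572 ≥ 0 ✓

This non-negativity is a fundamental property: relative entropy cannot be negative because it measures how different Q is from P.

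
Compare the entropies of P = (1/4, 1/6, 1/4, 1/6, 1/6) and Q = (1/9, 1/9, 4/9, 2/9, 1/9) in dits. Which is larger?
P

Computing entropies in dits:
H(P) = 0.6901
H(Q) = 0.6198

Distribution P has higher entropy.

Intuition: The distribution closer to uniform (more spread out) has higher entropy.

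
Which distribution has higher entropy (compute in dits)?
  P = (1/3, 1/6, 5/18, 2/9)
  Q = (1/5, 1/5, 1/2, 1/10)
P

Computing entropies in dits:
H(P) = 0.5884
H(Q) = 0.5301

Distribution P has higher entropy.

Intuition: The distribution closer to uniform (more spread out) has higher entropy.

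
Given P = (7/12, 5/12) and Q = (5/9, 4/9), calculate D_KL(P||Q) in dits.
0.0007 dits

KL divergence: D_KL(P||Q) = Σ p(x) log(p(x)/q(x))

Computing term by term:
  x=0: 7/12 × log_10[(7/12)/(5/9)] = 7/12 × 0.0212 = 0.0124
  x=1: 5/12 × log_10[(5/12)/(4/9)] = 5/12 × -0.0280 = -0.0117

D_KL(P||Q) = 0.0007 dits

Note: KL divergence is always non-negative and equals 0 iff P = Q.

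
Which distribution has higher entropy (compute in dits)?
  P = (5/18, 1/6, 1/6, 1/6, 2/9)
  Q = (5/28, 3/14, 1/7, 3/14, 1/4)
Q

Computing entropies in dits:
H(P) = 0.6888
H(Q) = 0.6916

Distribution Q has higher entropy.

Intuition: The distribution closer to uniform (more spread out) has higher entropy.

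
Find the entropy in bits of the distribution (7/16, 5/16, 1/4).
1.5462 bits

Shannon entropy is H(X) = -Σ p(x) log p(x).

For P = (7/16, 5/16, 1/4):
H = -7/16 × log_2(7/16) -5/16 × log_2(5/16) -1/4 × log_2(1/4)
H = 1.5462 bits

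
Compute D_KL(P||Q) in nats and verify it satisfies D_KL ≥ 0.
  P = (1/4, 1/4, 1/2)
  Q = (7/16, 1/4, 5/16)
0.0951 nats

KL divergence satisfies the Gibbs inequality: D_KL(P||Q) ≥ 0 for all distributions P, Q.

D_KL(P||Q) = Σ p(x) log(p(x)/q(x))
Term by term:
  x=0: 1/4 × log_e[(1/4)/(7/16)] = -0.1399
  x=1: 1/4 × log_e[(1/4)/(1/4)] = 0.0000
  x=2: 1/2 × log_e[(1/2)/(5/16)] = 0.2350
D_KL(P||Q) = 0.0951 nats

D_KL(P||Q) = 0.0951 ≥ 0 ✓

This non-negativity is a fundamental property: relative entropy cannot be negative because it measures how different Q is from P.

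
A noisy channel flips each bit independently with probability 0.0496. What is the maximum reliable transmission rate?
0.7153 bits

For a binary symmetric channel (BSC) with error probability p:
Capacity C = 1 - H(p) bits per symbol

where H(p) = -p log₂(p) - (1-p) log₂(1-p) is the binary entropy function.

H(0.0496) = 0.2847 bits
C = 1 - 0.2847 = 0.7153 bits per symbol

This means we can reliably transmit up to 0.7153 bits of information per channel use.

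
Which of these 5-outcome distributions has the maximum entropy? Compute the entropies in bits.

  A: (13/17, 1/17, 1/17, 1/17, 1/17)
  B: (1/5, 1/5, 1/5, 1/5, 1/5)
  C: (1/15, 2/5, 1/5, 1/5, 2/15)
B

For a discrete distribution over n outcomes, entropy is maximized by the uniform distribution.

Computing entropies:
H(A) = 1.2577 bits
H(B) = 2.3219 bits
H(C) = 2.1056 bits

The uniform distribution (where all probabilities equal 1/5) achieves the maximum entropy of log_2(5) = 2.3219 bits.

Distribution B has the highest entropy.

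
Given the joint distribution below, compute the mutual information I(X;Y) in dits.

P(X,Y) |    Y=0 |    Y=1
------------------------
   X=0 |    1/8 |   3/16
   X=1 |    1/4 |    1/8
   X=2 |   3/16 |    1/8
0.0113 dits

Mutual information: I(X;Y) = H(X) + H(Y) - H(X,Y)

Marginals:
P(X) = (5/16, 3/8, 5/16), H(X) = 0.4755 dits
P(Y) = (9/16, 7/16), H(Y) = 0.2976 dits

Joint entropy: H(X,Y) = 0.7618 dits

I(X;Y) = 0.4755 + 0.2976 - 0.7618 = 0.0113 dits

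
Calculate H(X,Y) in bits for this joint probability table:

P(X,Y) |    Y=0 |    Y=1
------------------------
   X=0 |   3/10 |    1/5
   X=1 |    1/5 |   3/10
1.9710 bits

Joint entropy is H(X,Y) = -Σ_{x,y} p(x,y) log p(x,y).

Summing over all non-zero entries:
H(X,Y) = -[3/10·log_2(3/10) + 1/5·log_2(1/5) + 1/5·log_2(1/5) + 3/10·log_2(3/10)]
H(X,Y) = 1.9710 bits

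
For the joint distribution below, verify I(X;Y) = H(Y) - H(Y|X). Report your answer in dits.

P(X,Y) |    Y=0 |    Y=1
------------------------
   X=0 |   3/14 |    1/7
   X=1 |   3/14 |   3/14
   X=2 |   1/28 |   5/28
I(X;Y) = 0.0246 dits

Mutual information has multiple equivalent forms:
- I(X;Y) = H(X) - H(X|Y)
- I(X;Y) = H(Y) - H(Y|X)
- I(X;Y) = H(X) + H(Y) - H(X,Y)

Computing all quantities:
H(X) = 0.4608, H(Y) = 0.2999, H(X,Y) = 0.7361
H(X|Y) = 0.4362, H(Y|X) = 0.2753

Verification:
H(X) - H(X|Y) = 0.4608 - 0.4362 = 0.0246
H(Y) - H(Y|X) = 0.2999 - 0.2753 = 0.0246
H(X) + H(Y) - H(X,Y) = 0.4608 + 0.2999 - 0.7361 = 0.0246

All forms give I(X;Y) = 0.0246 dits. ✓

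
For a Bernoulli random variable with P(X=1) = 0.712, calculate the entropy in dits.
0.2607 dits

The binary entropy function is:
H(p) = -p log(p) - (1-p) log(1-p)

H(0.712) = -0.712 × log_10(0.712) - 0.288 × log_10(0.288)
H(0.712) = 0.2607 dits

Note: Binary entropy is maximized at p=0.5 (H=1 bit) and minimized at p=0 or p=1 (H=0).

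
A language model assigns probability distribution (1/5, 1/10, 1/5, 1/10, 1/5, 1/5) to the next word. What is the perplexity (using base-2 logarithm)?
5.7435

Perplexity is 2^H (or exp(H) for natural log).

First, H = -Σ p log p = 2.5219 bits
Perplexity = 2^2.5219 = 5.7435

Interpretation: The model's uncertainty is equivalent to choosing uniformly among 5.7 options.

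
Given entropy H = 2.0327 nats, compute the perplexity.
7.6347

Perplexity is e^H (or exp(H) for natural log).

H = 2.0327 nats
Perplexity = e^2.0327 = 7.6347

Interpretation: The model's uncertainty is equivalent to choosing uniformly among 7.6 options.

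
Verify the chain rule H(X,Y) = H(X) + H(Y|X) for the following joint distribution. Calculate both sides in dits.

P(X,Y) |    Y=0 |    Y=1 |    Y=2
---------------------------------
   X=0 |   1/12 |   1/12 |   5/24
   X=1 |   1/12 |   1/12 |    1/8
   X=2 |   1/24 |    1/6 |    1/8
H(X,Y) = 0.9146, H(X) = 0.4749, H(Y|X) = 0.4398 (all in dits)

Chain rule: H(X,Y) = H(X) + H(Y|X)

Left side — joint entropy directly:
H(X,Y) = -Σ p(x,y) log p(x,y) = 0.9146 dits

Right side — compute H(Y|X) from the conditional distributions:
P(X) = (3/8, 7/24, 1/3), so H(X) = 0.4749 dits
H(Y|X) = Σ_x P(X=x) · H(Y|X=x):
  P(Y|X=0) = (2/9, 2/9, 5/9), H(Y|X=0) = 0.4321, weight P(X=0) = 3/8
  P(Y|X=1) = (2/7, 2/7, 3/7), H(Y|X=1) = 0.4686, weight P(X=1) = 7/24
  P(Y|X=2) = (1/8, 1/2, 3/8), H(Y|X=2) = 0.4231, weight P(X=2) = 1/3
H(Y|X) = 0.4398 dits

H(X) + H(Y|X) = 0.4749 + 0.4398 = 0.9146 dits

Both sides equal 0.9146 dits. ✓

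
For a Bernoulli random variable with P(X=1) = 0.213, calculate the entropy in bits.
0.7472 bits

The binary entropy function is:
H(p) = -p log(p) - (1-p) log(1-p)

H(0.213) = -0.213 × log_2(0.213) - 0.787 × log_2(0.787)
H(0.213) = 0.7472 bits

Note: Binary entropy is maximized at p=0.5 (H=1 bit) and minimized at p=0 or p=1 (H=0).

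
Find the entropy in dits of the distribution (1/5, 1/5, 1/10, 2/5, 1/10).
0.6388 dits

Shannon entropy is H(X) = -Σ p(x) log p(x).

For P = (1/5, 1/5, 1/10, 2/5, 1/10):
H = -1/5 × log_10(1/5) -1/5 × log_10(1/5) -1/10 × log_10(1/10) -2/5 × log_10(2/5) -1/10 × log_10(1/10)
H = 0.6388 dits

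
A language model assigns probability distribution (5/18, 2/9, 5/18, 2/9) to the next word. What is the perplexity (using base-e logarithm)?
3.9753

Perplexity is e^H (or exp(H) for natural log).

First, H = -Σ p log p = 1.3801 nats
Perplexity = e^1.3801 = 3.9753

Interpretation: The model's uncertainty is equivalent to choosing uniformly among 4.0 options.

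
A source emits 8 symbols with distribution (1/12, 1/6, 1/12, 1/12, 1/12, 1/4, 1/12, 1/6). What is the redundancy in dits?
0.0435 dits

Redundancy measures how far a source is from maximum entropy:
R = H_max - H(X)

Maximum entropy for 8 symbols: H_max = log_10(8) = 0.9031 dits
Actual entropy: H(X) = 0.8596 dits
Redundancy: R = 0.9031 - 0.8596 = 0.0435 dits

This redundancy represents potential for compression: the source could be compressed by 0.0435 dits per symbol.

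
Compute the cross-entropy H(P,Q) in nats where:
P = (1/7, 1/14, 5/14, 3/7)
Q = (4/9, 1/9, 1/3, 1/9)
1.6068 nats

Cross-entropy: H(P,Q) = -Σ p(x) log q(x)

Alternatively: H(P,Q) = H(P) + D_KL(P||Q)
H(P) = 1.1973 nats
D_KL(P||Q) = 0.4095 nats

H(P,Q) = 1.1973 + 0.4095 = 1.6068 nats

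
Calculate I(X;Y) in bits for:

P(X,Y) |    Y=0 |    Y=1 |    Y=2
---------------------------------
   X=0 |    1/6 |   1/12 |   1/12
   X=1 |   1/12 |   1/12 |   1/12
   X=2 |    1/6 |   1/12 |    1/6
0.0242 bits

Mutual information: I(X;Y) = H(X) + H(Y) - H(X,Y)

Marginals:
P(X) = (1/3, 1/4, 5/12), H(X) = 1.5546 bits
P(Y) = (5/12, 1/4, 1/3), H(Y) = 1.5546 bits

Joint entropy: H(X,Y) = 3.0850 bits

I(X;Y) = 1.5546 + 1.5546 - 3.0850 = 0.0242 bits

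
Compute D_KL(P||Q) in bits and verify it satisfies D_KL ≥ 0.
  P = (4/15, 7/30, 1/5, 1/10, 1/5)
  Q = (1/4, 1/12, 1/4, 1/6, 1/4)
0.1690 bits

KL divergence satisfies the Gibbs inequality: D_KL(P||Q) ≥ 0 for all distributions P, Q.

D_KL(P||Q) = Σ p(x) log(p(x)/q(x))
Term by term:
  x=0: 4/15 × log_2[(4/15)/(1/4)] = 0.0248
  x=1: 7/30 × log_2[(7/30)/(1/12)] = 0.3466
  x=2: 1/5 × log_2[(1/5)/(1/4)] = -0.0644
  x=3: 1/10 × log_2[(1/10)/(1/6)] = -0.0737
  x=4: 1/5 × log_2[(1/5)/(1/4)] = -0.0644
D_KL(P||Q) = 0.1690 bits

D_KL(P||Q) = 0.1690 ≥ 0 ✓

This non-negativity is a fundamental property: relative entropy cannot be negative because it measures how different Q is from P.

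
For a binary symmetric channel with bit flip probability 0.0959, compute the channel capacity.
0.5441 bits

For a binary symmetric channel (BSC) with error probability p:
Capacity C = 1 - H(p) bits per symbol

where H(p) = -p log₂(p) - (1-p) log₂(1-p) is the binary entropy function.

H(0.0959) = 0.4559 bits
C = 1 - 0.4559 = 0.5441 bits per symbol

This means we can reliably transmit up to 0.5441 bits of information per channel use.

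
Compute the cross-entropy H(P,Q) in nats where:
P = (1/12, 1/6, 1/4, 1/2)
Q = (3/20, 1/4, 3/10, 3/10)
1.2921 nats

Cross-entropy: H(P,Q) = -Σ p(x) log q(x)

Alternatively: H(P,Q) = H(P) + D_KL(P||Q)
H(P) = 1.1988 nats
D_KL(P||Q) = 0.0933 nats

H(P,Q) = 1.1988 + 0.0933 = 1.2921 nats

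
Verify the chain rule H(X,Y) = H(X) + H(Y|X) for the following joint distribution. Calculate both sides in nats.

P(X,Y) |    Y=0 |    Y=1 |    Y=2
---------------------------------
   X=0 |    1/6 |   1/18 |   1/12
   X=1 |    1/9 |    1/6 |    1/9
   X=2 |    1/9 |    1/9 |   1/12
H(X,Y) = 2.1485, H(X) = 1.0918, H(Y|X) = 1.0567 (all in nats)

Chain rule: H(X,Y) = H(X) + H(Y|X)

Left side — joint entropy directly:
H(X,Y) = -Σ p(x,y) log p(x,y) = 2.1485 nats

Right side — compute H(Y|X) from the conditional distributions:
P(X) = (11/36, 7/18, 11/36), so H(X) = 1.0918 nats
H(Y|X) = Σ_x P(X=x) · H(Y|X=x):
  P(Y|X=0) = (6/11, 2/11, 3/11), H(Y|X=0) = 0.9949, weight P(X=0) = 11/36
  P(Y|X=1) = (2/7, 3/7, 2/7), H(Y|X=1) = 1.0790, weight P(X=1) = 7/18
  P(Y|X=2) = (4/11, 4/11, 3/11), H(Y|X=2) = 1.0901, weight P(X=2) = 11/36
H(Y|X) = 1.0567 nats

H(X) + H(Y|X) = 1.0918 + 1.0567 = 2.1485 nats

Both sides equal 2.1485 nats. ✓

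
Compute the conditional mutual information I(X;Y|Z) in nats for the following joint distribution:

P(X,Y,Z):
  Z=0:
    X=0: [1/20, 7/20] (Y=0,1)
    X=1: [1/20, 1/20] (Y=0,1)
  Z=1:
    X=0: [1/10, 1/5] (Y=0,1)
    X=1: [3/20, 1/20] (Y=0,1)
0.0733 nats

Conditional mutual information: I(X;Y|Z) = H(X|Z) + H(Y|Z) - H(X,Y|Z)

H(Z) = 0.6931
H(X,Z) = 1.2799 → H(X|Z) = 0.5867
H(Y,Z) = 1.2899 → H(Y|Z) = 0.5968
H(X,Y,Z) = 1.8033 → H(X,Y|Z) = 1.1102

I(X;Y|Z) = 0.5867 + 0.5968 - 1.1102 = 0.0733 nats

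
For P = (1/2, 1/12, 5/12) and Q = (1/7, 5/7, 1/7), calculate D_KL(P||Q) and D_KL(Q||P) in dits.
D_KL(P||Q) = 0.3880, D_KL(Q||P) = 0.5223

KL divergence is not symmetric: D_KL(P||Q) ≠ D_KL(Q||P) in general.

D_KL(P||Q) = 0.3880 dits
D_KL(Q||P) = 0.5223 dits

No, they are not equal!

This asymmetry is why KL divergence is not a true distance metric.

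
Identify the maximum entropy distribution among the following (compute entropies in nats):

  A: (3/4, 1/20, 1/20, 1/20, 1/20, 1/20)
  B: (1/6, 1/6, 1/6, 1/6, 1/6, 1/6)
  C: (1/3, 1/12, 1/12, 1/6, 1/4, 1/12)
B

For a discrete distribution over n outcomes, entropy is maximized by the uniform distribution.

Computing entropies:
H(A) = 0.9647 nats
H(B) = 1.7918 nats
H(C) = 1.6326 nats

The uniform distribution (where all probabilities equal 1/6) achieves the maximum entropy of log_e(6) = 1.7918 nats.

Distribution B has the highest entropy.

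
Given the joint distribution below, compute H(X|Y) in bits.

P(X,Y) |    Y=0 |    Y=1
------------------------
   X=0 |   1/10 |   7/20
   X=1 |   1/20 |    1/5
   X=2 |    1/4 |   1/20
1.2879 bits

Using the chain rule: H(X|Y) = H(X,Y) - H(Y)

First, compute H(X,Y) = 2.2589 bits

Marginal P(Y) = (2/5, 3/5)
H(Y) = 0.9710 bits

H(X|Y) = H(X,Y) - H(Y) = 2.2589 - 0.9710 = 1.2879 bits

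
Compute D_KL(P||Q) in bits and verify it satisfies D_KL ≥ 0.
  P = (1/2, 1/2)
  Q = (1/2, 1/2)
0.0000 bits

KL divergence satisfies the Gibbs inequality: D_KL(P||Q) ≥ 0 for all distributions P, Q.

D_KL(P||Q) = Σ p(x) log(p(x)/q(x))
Term by term:
  x=0: 1/2 × log_2[(1/2)/(1/2)] = 0.0000
  x=1: 1/2 × log_2[(1/2)/(1/2)] = 0.0000
D_KL(P||Q) = 0.0000 bits

D_KL(P||Q) = 0.0000 ≥ 0 ✓

This non-negativity is a fundamental property: relative entropy cannot be negative because it measures how different Q is from P.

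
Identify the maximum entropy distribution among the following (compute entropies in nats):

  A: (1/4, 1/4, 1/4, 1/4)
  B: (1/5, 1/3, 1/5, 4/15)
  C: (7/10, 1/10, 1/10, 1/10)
A

For a discrete distribution over n outcomes, entropy is maximized by the uniform distribution.

Computing entropies:
H(A) = 1.3863 nats
H(B) = 1.3624 nats
H(C) = 0.9404 nats

The uniform distribution (where all probabilities equal 1/4) achieves the maximum entropy of log_e(4) = 1.3863 nats.

Distribution A has the highest entropy.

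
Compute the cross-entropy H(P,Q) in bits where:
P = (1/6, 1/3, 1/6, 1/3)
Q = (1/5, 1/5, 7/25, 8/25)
2.0150 bits

Cross-entropy: H(P,Q) = -Σ p(x) log q(x)

Alternatively: H(P,Q) = H(P) + D_KL(P||Q)
H(P) = 1.9183 bits
D_KL(P||Q) = 0.0967 bits

H(P,Q) = 1.9183 + 0.0967 = 2.0150 bits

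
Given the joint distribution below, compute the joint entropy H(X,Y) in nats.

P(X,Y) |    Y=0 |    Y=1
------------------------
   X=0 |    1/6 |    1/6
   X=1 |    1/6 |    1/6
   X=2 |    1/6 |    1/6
1.7918 nats

Joint entropy is H(X,Y) = -Σ_{x,y} p(x,y) log p(x,y).

Summing over all non-zero entries:
H(X,Y) = -[1/6·log_e(1/6) + 1/6·log_e(1/6) + 1/6·log_e(1/6) + 1/6·log_e(1/6) + 1/6·log_e(1/6) + 1/6·log_e(1/6)]
H(X,Y) = 1.7918 nats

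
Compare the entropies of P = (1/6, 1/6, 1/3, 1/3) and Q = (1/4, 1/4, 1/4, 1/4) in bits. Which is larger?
Q

Computing entropies in bits:
H(P) = 1.9183
H(Q) = 2.0000

Distribution Q has higher entropy.

Intuition: The distribution closer to uniform (more spread out) has higher entropy.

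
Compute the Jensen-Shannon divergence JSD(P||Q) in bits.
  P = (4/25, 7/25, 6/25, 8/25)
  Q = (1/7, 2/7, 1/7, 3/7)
0.0151 bits

Jensen-Shannon divergence is:
JSD(P||Q) = 0.5 × D_KL(P||M) + 0.5 × D_KL(Q||M)
where M = 0.5 × (P + Q) is the mixture distribution.

M = 0.5 × (4/25, 7/25, 6/25, 8/25) + 0.5 × (1/7, 2/7, 1/7, 3/7) = (0.151429, 0.282857, 0.191429, 0.374286)

D_KL(P||M) = 0.0146 bits
D_KL(Q||M) = 0.0156 bits

JSD(P||Q) = 0.5 × 0.0146 + 0.5 × 0.0156 = 0.0151 bits

Unlike KL divergence, JSD is symmetric and bounded: 0 ≤ JSD ≤ log(2).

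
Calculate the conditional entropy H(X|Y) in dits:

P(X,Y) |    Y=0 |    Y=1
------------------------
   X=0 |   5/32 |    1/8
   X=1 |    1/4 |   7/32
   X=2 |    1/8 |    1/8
0.4593 dits

Using the chain rule: H(X|Y) = H(X,Y) - H(Y)

First, compute H(X,Y) = 0.7595 dits

Marginal P(Y) = (17/32, 15/32)
H(Y) = 0.3002 dits

H(X|Y) = H(X,Y) - H(Y) = 0.7595 - 0.3002 = 0.4593 dits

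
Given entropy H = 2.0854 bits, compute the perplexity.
4.2439

Perplexity is 2^H (or exp(H) for natural log).

H = 2.0854 bits
Perplexity = 2^2.0854 = 4.2439

Interpretation: The model's uncertainty is equivalent to choosing uniformly among 4.2 options.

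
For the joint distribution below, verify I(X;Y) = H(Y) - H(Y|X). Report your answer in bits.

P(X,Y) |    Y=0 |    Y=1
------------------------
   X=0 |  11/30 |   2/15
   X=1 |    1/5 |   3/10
I(X;Y) = 0.0833 bits

Mutual information has multiple equivalent forms:
- I(X;Y) = H(X) - H(X|Y)
- I(X;Y) = H(Y) - H(Y|X)
- I(X;Y) = H(X) + H(Y) - H(X,Y)

Computing all quantities:
H(X) = 1.0000, H(Y) = 0.9871, H(X,Y) = 1.9038
H(X|Y) = 0.9167, H(Y|X) = 0.9038

Verification:
H(X) - H(X|Y) = 1.0000 - 0.9167 = 0.0833
H(Y) - H(Y|X) = 0.9871 - 0.9038 = 0.0833
H(X) + H(Y) - H(X,Y) = 1.0000 + 0.9871 - 1.9038 = 0.0833

All forms give I(X;Y) = 0.0833 bits. ✓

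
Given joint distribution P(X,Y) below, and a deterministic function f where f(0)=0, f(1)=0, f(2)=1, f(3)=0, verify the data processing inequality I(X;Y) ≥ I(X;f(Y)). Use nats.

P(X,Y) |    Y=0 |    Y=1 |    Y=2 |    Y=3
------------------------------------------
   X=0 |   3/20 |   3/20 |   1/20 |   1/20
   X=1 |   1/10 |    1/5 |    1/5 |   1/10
I(X;Y) = 0.0452, I(X;f(Y)) = 0.0297, inequality holds: 0.0452 ≥ 0.0297

Data Processing Inequality: For any Markov chain X → Y → Z, we have I(X;Y) ≥ I(X;Z).

Here Z = f(Y) is a deterministic function of Y, forming X → Y → Z.

Original I(X;Y) = 0.0452 nats

After applying f:
P(X,Z) where Z=f(Y):
- P(X,Z=0) = P(X,Y=0) + P(X,Y=1) + P(X,Y=3)
- P(X,Z=1) = P(X,Y=2)

I(X;Z) = I(X;f(Y)) = 0.0297 nats

Verification: 0.0452 ≥ 0.0297 ✓

Information cannot be created by processing; the function f can only lose information about X.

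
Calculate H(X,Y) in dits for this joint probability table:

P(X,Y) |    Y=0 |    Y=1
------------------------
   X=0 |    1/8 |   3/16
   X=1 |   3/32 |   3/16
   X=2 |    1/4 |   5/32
0.7584 dits

Joint entropy is H(X,Y) = -Σ_{x,y} p(x,y) log p(x,y).

Summing over all non-zero entries:
H(X,Y) = -[1/8·log_10(1/8) + 3/16·log_10(3/16) + 3/32·log_10(3/32) + 3/16·log_10(3/16) + 1/4·log_10(1/4) + 5/32·log_10(5/32)]
H(X,Y) = 0.7584 dits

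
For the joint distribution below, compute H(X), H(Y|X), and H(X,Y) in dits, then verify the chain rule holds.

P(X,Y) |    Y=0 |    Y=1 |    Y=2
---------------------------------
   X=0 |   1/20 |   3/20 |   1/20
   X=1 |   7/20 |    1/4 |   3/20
H(X,Y) = 0.6874, H(X) = 0.2442, H(Y|X) = 0.4431 (all in dits)

Chain rule: H(X,Y) = H(X) + H(Y|X)

Left side — joint entropy directly:
H(X,Y) = -Σ p(x,y) log p(x,y) = 0.6874 dits

Right side — compute H(Y|X) from the conditional distributions:
P(X) = (1/4, 3/4), so H(X) = 0.2442 dits
H(Y|X) = Σ_x P(X=x) · H(Y|X=x):
  P(Y|X=0) = (1/5, 3/5, 1/5), H(Y|X=0) = 0.4127, weight P(X=0) = 1/4
  P(Y|X=1) = (7/15, 1/3, 1/5), H(Y|X=1) = 0.4533, weight P(X=1) = 3/4
H(Y|X) = 0.4431 dits

H(X) + H(Y|X) = 0.2442 + 0.4431 = 0.6874 dits

Both sides equal 0.6874 dits. ✓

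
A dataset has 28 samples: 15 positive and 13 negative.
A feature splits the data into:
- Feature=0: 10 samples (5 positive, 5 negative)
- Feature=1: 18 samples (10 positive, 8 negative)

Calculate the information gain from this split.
0.0021 bits

Information Gain = H(Y) - H(Y|Feature)

Before split:
P(positive) = 15/28 = 0.5357
H(Y) = 0.9963 bits

After split:
Feature=0: H = 1.0000 bits (weight = 10/28)
Feature=1: H = 0.9911 bits (weight = 18/28)
H(Y|Feature) = (10/28)×1.0000 + (18/28)×0.9911 = 0.9943 bits

Information Gain = 0.9963 - 0.9943 = 0.0021 bits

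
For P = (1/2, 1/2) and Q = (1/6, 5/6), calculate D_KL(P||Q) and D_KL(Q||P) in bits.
D_KL(P||Q) = 0.4240, D_KL(Q||P) = 0.3500

KL divergence is not symmetric: D_KL(P||Q) ≠ D_KL(Q||P) in general.

D_KL(P||Q) = 0.4240 bits
D_KL(Q||P) = 0.3500 bits

No, they are not equal!

This asymmetry is why KL divergence is not a true distance metric.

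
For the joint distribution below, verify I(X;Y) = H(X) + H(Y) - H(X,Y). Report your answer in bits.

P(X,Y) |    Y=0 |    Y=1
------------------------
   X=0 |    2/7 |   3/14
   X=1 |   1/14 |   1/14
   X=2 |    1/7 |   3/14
I(X;Y) = 0.0178 bits

Mutual information has multiple equivalent forms:
- I(X;Y) = H(X) - H(X|Y)
- I(X;Y) = H(Y) - H(Y|X)
- I(X;Y) = H(X) + H(Y) - H(X,Y)

Computing all quantities:
H(X) = 1.4316, H(Y) = 1.0000, H(X,Y) = 2.4138
H(X|Y) = 1.4138, H(Y|X) = 0.9822

Verification:
H(X) - H(X|Y) = 1.4316 - 1.4138 = 0.0178
H(Y) - H(Y|X) = 1.0000 - 0.9822 = 0.0178
H(X) + H(Y) - H(X,Y) = 1.4316 + 1.0000 - 2.4138 = 0.0178

All forms give I(X;Y) = 0.0178 bits. ✓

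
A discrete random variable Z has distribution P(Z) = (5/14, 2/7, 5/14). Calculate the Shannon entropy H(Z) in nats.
1.0934 nats

Shannon entropy is H(X) = -Σ p(x) log p(x).

For P = (5/14, 2/7, 5/14):
H = -5/14 × log_e(5/14) -2/7 × log_e(2/7) -5/14 × log_e(5/14)
H = 1.0934 nats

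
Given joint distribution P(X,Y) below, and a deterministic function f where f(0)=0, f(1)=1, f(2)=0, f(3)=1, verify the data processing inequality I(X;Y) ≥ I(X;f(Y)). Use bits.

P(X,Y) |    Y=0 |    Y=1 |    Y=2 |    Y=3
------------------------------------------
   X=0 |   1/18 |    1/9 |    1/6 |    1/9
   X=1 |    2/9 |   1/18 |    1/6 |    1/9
I(X;Y) = 0.0819, I(X;f(Y)) = 0.0300, inequality holds: 0.0819 ≥ 0.0300

Data Processing Inequality: For any Markov chain X → Y → Z, we have I(X;Y) ≥ I(X;Z).

Here Z = f(Y) is a deterministic function of Y, forming X → Y → Z.

Original I(X;Y) = 0.0819 bits

After applying f:
P(X,Z) where Z=f(Y):
- P(X,Z=0) = P(X,Y=0) + P(X,Y=2)
- P(X,Z=1) = P(X,Y=1) + P(X,Y=3)

I(X;Z) = I(X;f(Y)) = 0.0300 bits

Verification: 0.0819 ≥ 0.0300 ✓

Information cannot be created by processing; the function f can only lose information about X.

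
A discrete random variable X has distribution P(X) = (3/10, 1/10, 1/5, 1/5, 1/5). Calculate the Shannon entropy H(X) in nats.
1.5571 nats

Shannon entropy is H(X) = -Σ p(x) log p(x).

For P = (3/10, 1/10, 1/5, 1/5, 1/5):
H = -3/10 × log_e(3/10) -1/10 × log_e(1/10) -1/5 × log_e(1/5) -1/5 × log_e(1/5) -1/5 × log_e(1/5)
H = 1.5571 nats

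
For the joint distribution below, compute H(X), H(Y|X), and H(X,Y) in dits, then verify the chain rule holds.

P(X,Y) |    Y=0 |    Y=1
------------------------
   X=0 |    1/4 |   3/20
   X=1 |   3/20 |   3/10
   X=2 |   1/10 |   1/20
H(X,Y) = 0.7196, H(X) = 0.4388, H(Y|X) = 0.2808 (all in dits)

Chain rule: H(X,Y) = H(X) + H(Y|X)

Left side — joint entropy directly:
H(X,Y) = -Σ p(x,y) log p(x,y) = 0.7196 dits

Right side — compute H(Y|X) from the conditional distributions:
P(X) = (2/5, 9/20, 3/20), so H(X) = 0.4388 dits
H(Y|X) = Σ_x P(X=x) · H(Y|X=x):
  P(Y|X=0) = (5/8, 3/8), H(Y|X=0) = 0.2873, weight P(X=0) = 2/5
  P(Y|X=1) = (1/3, 2/3), H(Y|X=1) = 0.2764, weight P(X=1) = 9/20
  P(Y|X=2) = (2/3, 1/3), H(Y|X=2) = 0.2764, weight P(X=2) = 3/20
H(Y|X) = 0.2808 dits

H(X) + H(Y|X) = 0.4388 + 0.2808 = 0.7196 dits

Both sides equal 0.7196 dits. ✓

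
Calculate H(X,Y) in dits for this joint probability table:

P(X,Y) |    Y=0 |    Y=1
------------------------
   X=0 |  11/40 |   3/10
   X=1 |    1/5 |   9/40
0.5966 dits

Joint entropy is H(X,Y) = -Σ_{x,y} p(x,y) log p(x,y).

Summing over all non-zero entries:
H(X,Y) = -[11/40·log_10(11/40) + 3/10·log_10(3/10) + 1/5·log_10(1/5) + 9/40·log_10(9/40)]
H(X,Y) = 0.5966 dits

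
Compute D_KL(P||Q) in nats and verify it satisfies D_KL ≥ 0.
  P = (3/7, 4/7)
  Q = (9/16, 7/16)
0.0361 nats

KL divergence satisfies the Gibbs inequality: D_KL(P||Q) ≥ 0 for all distributions P, Q.

D_KL(P||Q) = Σ p(x) log(p(x)/q(x))
Term by term:
  x=0: 3/7 × log_e[(3/7)/(9/16)] = -0.1165
  x=1: 4/7 × log_e[(4/7)/(7/16)] = 0.1526
D_KL(P||Q) = 0.0361 nats

D_KL(P||Q) = 0.0361 ≥ 0 ✓

This non-negativity is a fundamental property: relative entropy cannot be negative because it measures how different Q is from P.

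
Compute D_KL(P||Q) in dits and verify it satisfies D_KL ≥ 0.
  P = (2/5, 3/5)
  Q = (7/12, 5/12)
0.0295 dits

KL divergence satisfies the Gibbs inequality: D_KL(P||Q) ≥ 0 for all distributions P, Q.

D_KL(P||Q) = Σ p(x) log(p(x)/q(x))
Term by term:
  x=0: 2/5 × log_10[(2/5)/(7/12)] = -0.0655
  x=1: 3/5 × log_10[(3/5)/(5/12)] = 0.0950
D_KL(P||Q) = 0.0295 dits

D_KL(P||Q) = 0.0295 ≥ 0 ✓

This non-negativity is a fundamental property: relative entropy cannot be negative because it measures how different Q is from P.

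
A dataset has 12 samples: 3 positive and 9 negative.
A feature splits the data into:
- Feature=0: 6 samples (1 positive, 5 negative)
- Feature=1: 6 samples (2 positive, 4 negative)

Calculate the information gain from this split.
0.0271 bits

Information Gain = H(Y) - H(Y|Feature)

Before split:
P(positive) = 3/12 = 0.2500
H(Y) = 0.8113 bits

After split:
Feature=0: H = 0.6500 bits (weight = 6/12)
Feature=1: H = 0.9183 bits (weight = 6/12)
H(Y|Feature) = (6/12)×0.6500 + (6/12)×0.9183 = 0.7842 bits

Information Gain = 0.8113 - 0.7842 = 0.0271 bits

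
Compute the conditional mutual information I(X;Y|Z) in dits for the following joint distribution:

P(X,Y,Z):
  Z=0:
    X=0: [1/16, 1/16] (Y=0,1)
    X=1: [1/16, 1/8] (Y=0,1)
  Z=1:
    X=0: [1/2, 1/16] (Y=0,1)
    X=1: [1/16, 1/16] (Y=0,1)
0.0206 dits

Conditional mutual information: I(X;Y|Z) = H(X|Z) + H(Y|Z) - H(X,Y|Z)

H(Z) = 0.2697
H(X,Z) = 0.5026 → H(X|Z) = 0.2329
H(Y,Z) = 0.5026 → H(Y|Z) = 0.2329
H(X,Y,Z) = 0.7149 → H(X,Y|Z) = 0.4452

I(X;Y|Z) = 0.2329 + 0.2329 - 0.4452 = 0.0206 dits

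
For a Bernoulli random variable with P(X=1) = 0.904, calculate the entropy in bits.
0.4562 bits

The binary entropy function is:
H(p) = -p log(p) - (1-p) log(1-p)

H(0.904) = -0.904 × log_2(0.904) - 0.096 × log_2(0.096)
H(0.904) = 0.4562 bits

Note: Binary entropy is maximized at p=0.5 (H=1 bit) and minimized at p=0 or p=1 (H=0).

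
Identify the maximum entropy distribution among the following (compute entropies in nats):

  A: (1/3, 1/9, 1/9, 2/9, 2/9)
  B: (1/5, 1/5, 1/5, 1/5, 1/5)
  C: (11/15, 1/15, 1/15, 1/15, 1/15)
B

For a discrete distribution over n outcomes, entropy is maximized by the uniform distribution.

Computing entropies:
H(A) = 1.5230 nats
H(B) = 1.6094 nats
H(C) = 0.9496 nats

The uniform distribution (where all probabilities equal 1/5) achieves the maximum entropy of log_e(5) = 1.6094 nats.

Distribution B has the highest entropy.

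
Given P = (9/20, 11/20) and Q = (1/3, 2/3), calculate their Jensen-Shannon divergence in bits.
0.0103 bits

Jensen-Shannon divergence is:
JSD(P||Q) = 0.5 × D_KL(P||M) + 0.5 × D_KL(Q||M)
where M = 0.5 × (P + Q) is the mixture distribution.

M = 0.5 × (9/20, 11/20) + 0.5 × (1/3, 2/3) = (0.391667, 0.608333)

D_KL(P||M) = 0.0101 bits
D_KL(Q||M) = 0.0105 bits

JSD(P||Q) = 0.5 × 0.0101 + 0.5 × 0.0105 = 0.0103 bits

Unlike KL divergence, JSD is symmetric and bounded: 0 ≤ JSD ≤ log(2).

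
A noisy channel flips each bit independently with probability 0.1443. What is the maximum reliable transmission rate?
0.4046 bits

For a binary symmetric channel (BSC) with error probability p:
Capacity C = 1 - H(p) bits per symbol

where H(p) = -p log₂(p) - (1-p) log₂(1-p) is the binary entropy function.

H(0.1443) = 0.5954 bits
C = 1 - 0.5954 = 0.4046 bits per symbol

This means we can reliably transmit up to 0.4046 bits of information per channel use.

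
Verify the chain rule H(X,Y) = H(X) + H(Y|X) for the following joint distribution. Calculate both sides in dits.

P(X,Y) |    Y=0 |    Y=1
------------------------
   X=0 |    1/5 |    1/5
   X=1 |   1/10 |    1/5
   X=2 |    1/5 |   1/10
H(X,Y) = 0.7592, H(X) = 0.4729, H(Y|X) = 0.2863 (all in dits)

Chain rule: H(X,Y) = H(X) + H(Y|X)

Left side — joint entropy directly:
H(X,Y) = -Σ p(x,y) log p(x,y) = 0.7592 dits

Right side — compute H(Y|X) from the conditional distributions:
P(X) = (2/5, 3/10, 3/10), so H(X) = 0.4729 dits
H(Y|X) = Σ_x P(X=x) · H(Y|X=x):
  P(Y|X=0) = (1/2, 1/2), H(Y|X=0) = 0.3010, weight P(X=0) = 2/5
  P(Y|X=1) = (1/3, 2/3), H(Y|X=1) = 0.2764, weight P(X=1) = 3/10
  P(Y|X=2) = (2/3, 1/3), H(Y|X=2) = 0.2764, weight P(X=2) = 3/10
H(Y|X) = 0.2863 dits

H(X) + H(Y|X) = 0.4729 + 0.2863 = 0.7592 dits

Both sides equal 0.7592 dits. ✓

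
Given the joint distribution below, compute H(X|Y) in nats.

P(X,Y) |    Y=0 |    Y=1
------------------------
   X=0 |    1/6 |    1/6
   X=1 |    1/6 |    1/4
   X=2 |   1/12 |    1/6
1.0690 nats

Using the chain rule: H(X|Y) = H(X,Y) - H(Y)

First, compute H(X,Y) = 1.7482 nats

Marginal P(Y) = (5/12, 7/12)
H(Y) = 0.6792 nats

H(X|Y) = H(X,Y) - H(Y) = 1.7482 - 0.6792 = 1.0690 nats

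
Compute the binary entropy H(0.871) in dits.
0.1670 dits

The binary entropy function is:
H(p) = -p log(p) - (1-p) log(1-p)

H(0.871) = -0.871 × log_10(0.871) - 0.129 × log_10(0.129)
H(0.871) = 0.1670 dits

Note: Binary entropy is maximized at p=0.5 (H=1 bit) and minimized at p=0 or p=1 (H=0).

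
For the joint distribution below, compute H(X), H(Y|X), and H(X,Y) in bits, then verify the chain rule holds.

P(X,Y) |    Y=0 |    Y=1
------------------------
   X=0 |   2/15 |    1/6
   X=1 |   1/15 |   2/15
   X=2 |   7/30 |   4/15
H(X,Y) = 2.4649, H(X) = 1.4855, H(Y|X) = 0.9794 (all in bits)

Chain rule: H(X,Y) = H(X) + H(Y|X)

Left side — joint entropy directly:
H(X,Y) = -Σ p(x,y) log p(x,y) = 2.4649 bits

Right side — compute H(Y|X) from the conditional distributions:
P(X) = (3/10, 1/5, 1/2), so H(X) = 1.4855 bits
H(Y|X) = Σ_x P(X=x) · H(Y|X=x):
  P(Y|X=0) = (4/9, 5/9), H(Y|X=0) = 0.9911, weight P(X=0) = 3/10
  P(Y|X=1) = (1/3, 2/3), H(Y|X=1) = 0.9183, weight P(X=1) = 1/5
  P(Y|X=2) = (7/15, 8/15), H(Y|X=2) = 0.9968, weight P(X=2) = 1/2
H(Y|X) = 0.9794 bits

H(X) + H(Y|X) = 1.4855 + 0.9794 = 2.4649 bits

Both sides equal 2.4649 bits. ✓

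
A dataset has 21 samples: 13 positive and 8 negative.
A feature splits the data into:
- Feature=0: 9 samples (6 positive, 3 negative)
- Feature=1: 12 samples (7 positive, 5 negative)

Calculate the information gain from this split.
0.0052 bits

Information Gain = H(Y) - H(Y|Feature)

Before split:
P(positive) = 13/21 = 0.6190
H(Y) = 0.9587 bits

After split:
Feature=0: H = 0.9183 bits (weight = 9/21)
Feature=1: H = 0.9799 bits (weight = 12/21)
H(Y|Feature) = (9/21)×0.9183 + (12/21)×0.9799 = 0.9535 bits

Information Gain = 0.9587 - 0.9535 = 0.0052 bits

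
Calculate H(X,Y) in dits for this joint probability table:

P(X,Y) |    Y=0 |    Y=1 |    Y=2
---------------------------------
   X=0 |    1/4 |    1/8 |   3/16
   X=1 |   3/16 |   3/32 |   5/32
0.7584 dits

Joint entropy is H(X,Y) = -Σ_{x,y} p(x,y) log p(x,y).

Summing over all non-zero entries:
H(X,Y) = -[1/4·log_10(1/4) + 1/8·log_10(1/8) + 3/16·log_10(3/16) + 3/16·log_10(3/16) + 3/32·log_10(3/32) + 5/32·log_10(5/32)]
H(X,Y) = 0.7584 dits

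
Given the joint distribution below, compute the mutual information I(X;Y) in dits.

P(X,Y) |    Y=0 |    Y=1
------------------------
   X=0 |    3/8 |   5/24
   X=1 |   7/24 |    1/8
0.0008 dits

Mutual information: I(X;Y) = H(X) + H(Y) - H(X,Y)

Marginals:
P(X) = (7/12, 5/12), H(X) = 0.2950 dits
P(Y) = (2/3, 1/3), H(Y) = 0.2764 dits

Joint entropy: H(X,Y) = 0.5706 dits

I(X;Y) = 0.2950 + 0.2764 - 0.5706 = 0.0008 dits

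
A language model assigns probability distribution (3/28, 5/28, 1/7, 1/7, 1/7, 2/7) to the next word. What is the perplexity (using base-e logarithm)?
5.6908

Perplexity is e^H (or exp(H) for natural log).

First, H = -Σ p log p = 1.7388 nats
Perplexity = e^1.7388 = 5.6908

Interpretation: The model's uncertainty is equivalent to choosing uniformly among 5.7 options.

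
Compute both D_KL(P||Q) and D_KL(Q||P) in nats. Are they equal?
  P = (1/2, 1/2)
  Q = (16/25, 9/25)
D_KL(P||Q) = 0.0408, D_KL(Q||P) = 0.0397

KL divergence is not symmetric: D_KL(P||Q) ≠ D_KL(Q||P) in general.

D_KL(P||Q) = 0.0408 nats
D_KL(Q||P) = 0.0397 nats

No, they are not equal!

This asymmetry is why KL divergence is not a true distance metric.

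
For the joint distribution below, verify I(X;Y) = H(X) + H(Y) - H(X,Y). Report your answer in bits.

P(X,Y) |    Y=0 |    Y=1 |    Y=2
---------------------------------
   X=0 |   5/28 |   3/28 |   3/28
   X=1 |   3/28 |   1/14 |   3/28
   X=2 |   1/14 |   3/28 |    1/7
I(X;Y) = 0.0346 bits

Mutual information has multiple equivalent forms:
- I(X;Y) = H(X) - H(X|Y)
- I(X;Y) = H(Y) - H(Y|X)
- I(X;Y) = H(X) + H(Y) - H(X,Y)

Computing all quantities:
H(X) = 1.5722, H(Y) = 1.5774, H(X,Y) = 3.1151
H(X|Y) = 1.5377, H(Y|X) = 1.5428

Verification:
H(X) - H(X|Y) = 1.5722 - 1.5377 = 0.0346
H(Y) - H(Y|X) = 1.5774 - 1.5428 = 0.0346
H(X) + H(Y) - H(X,Y) = 1.5722 + 1.5774 - 3.1151 = 0.0346

All forms give I(X;Y) = 0.0346 bits. ✓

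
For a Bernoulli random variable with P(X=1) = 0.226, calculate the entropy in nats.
0.5344 nats

The binary entropy function is:
H(p) = -p log(p) - (1-p) log(1-p)

H(0.226) = -0.226 × log_e(0.226) - 0.774 × log_e(0.774)
H(0.226) = 0.5344 nats

Note: Binary entropy is maximized at p=0.5 (H=1 bit) and minimized at p=0 or p=1 (H=0).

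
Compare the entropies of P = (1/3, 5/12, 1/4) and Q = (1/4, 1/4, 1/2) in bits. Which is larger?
P

Computing entropies in bits:
H(P) = 1.5546
H(Q) = 1.5000

Distribution P has higher entropy.

Intuition: The distribution closer to uniform (more spread out) has higher entropy.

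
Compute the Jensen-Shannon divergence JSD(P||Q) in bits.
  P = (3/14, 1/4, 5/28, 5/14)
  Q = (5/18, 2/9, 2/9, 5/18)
0.0089 bits

Jensen-Shannon divergence is:
JSD(P||Q) = 0.5 × D_KL(P||M) + 0.5 × D_KL(Q||M)
where M = 0.5 × (P + Q) is the mixture distribution.

M = 0.5 × (3/14, 1/4, 5/28, 5/14) + 0.5 × (5/18, 2/9, 2/9, 5/18) = (0.246032, 0.236111, 0.200397, 0.31746)

D_KL(P||M) = 0.0089 bits
D_KL(Q||M) = 0.0088 bits

JSD(P||Q) = 0.5 × 0.0089 + 0.5 × 0.0088 = 0.0089 bits

Unlike KL divergence, JSD is symmetric and bounded: 0 ≤ JSD ≤ log(2).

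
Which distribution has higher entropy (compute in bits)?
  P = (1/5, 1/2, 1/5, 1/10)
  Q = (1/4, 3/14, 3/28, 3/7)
Q

Computing entropies in bits:
H(P) = 1.7610
H(Q) = 1.8454

Distribution Q has higher entropy.

Intuition: The distribution closer to uniform (more spread out) has higher entropy.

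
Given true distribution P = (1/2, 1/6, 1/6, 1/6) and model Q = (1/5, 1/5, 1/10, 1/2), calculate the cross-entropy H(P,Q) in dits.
0.6828 dits

Cross-entropy: H(P,Q) = -Σ p(x) log q(x)

Alternatively: H(P,Q) = H(P) + D_KL(P||Q)
H(P) = 0.5396 dits
D_KL(P||Q) = 0.1432 dits

H(P,Q) = 0.5396 + 0.1432 = 0.6828 dits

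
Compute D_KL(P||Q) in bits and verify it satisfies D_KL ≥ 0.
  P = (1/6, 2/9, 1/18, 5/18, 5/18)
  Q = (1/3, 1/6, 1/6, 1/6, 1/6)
0.2469 bits

KL divergence satisfies the Gibbs inequality: D_KL(P||Q) ≥ 0 for all distributions P, Q.

D_KL(P||Q) = Σ p(x) log(p(x)/q(x))
Term by term:
  x=0: 1/6 × log_2[(1/6)/(1/3)] = -0.1667
  x=1: 2/9 × log_2[(2/9)/(1/6)] = 0.0922
  x=2: 1/18 × log_2[(1/18)/(1/6)] = -0.0881
  x=3: 5/18 × log_2[(5/18)/(1/6)] = 0.2047
  x=4: 5/18 × log_2[(5/18)/(1/6)] = 0.2047
D_KL(P||Q) = 0.2469 bits

D_KL(P||Q) = 0.2469 ≥ 0 ✓

This non-negativity is a fundamental property: relative entropy cannot be negative because it measures how different Q is from P.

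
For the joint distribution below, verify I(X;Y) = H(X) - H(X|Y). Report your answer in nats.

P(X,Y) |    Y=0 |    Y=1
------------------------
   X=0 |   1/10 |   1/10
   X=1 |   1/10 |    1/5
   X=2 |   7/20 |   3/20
I(X;Y) = 0.0531 nats

Mutual information has multiple equivalent forms:
- I(X;Y) = H(X) - H(X|Y)
- I(X;Y) = H(Y) - H(Y|X)
- I(X;Y) = H(X) + H(Y) - H(X,Y)

Computing all quantities:
H(X) = 1.0297, H(Y) = 0.6881, H(X,Y) = 1.6647
H(X|Y) = 0.9765, H(Y|X) = 0.6350

Verification:
H(X) - H(X|Y) = 1.0297 - 0.9765 = 0.0531
H(Y) - H(Y|X) = 0.6881 - 0.6350 = 0.0531
H(X) + H(Y) - H(X,Y) = 1.0297 + 0.6881 - 1.6647 = 0.0531

All forms give I(X;Y) = 0.0531 nats. ✓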